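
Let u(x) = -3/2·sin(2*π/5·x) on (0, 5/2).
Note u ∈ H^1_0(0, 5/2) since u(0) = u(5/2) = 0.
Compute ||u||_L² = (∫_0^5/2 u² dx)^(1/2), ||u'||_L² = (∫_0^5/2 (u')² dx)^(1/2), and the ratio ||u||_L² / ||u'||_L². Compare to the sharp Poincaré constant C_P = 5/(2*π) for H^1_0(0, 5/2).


||u||_L² / ||u'||_L² = 5/(2*π) = C_P.

u(x) = -3/2·sin(2*π/5·x), so u'(x) = -3*π*cos(2*π*x/5)/5.
Writing u(x) = A·sin(kπx/L) with A = -3/2 and k = 1, use ∫_0^L sin²(kπx/L) dx = L/2 and ∫_0^L cos²(kπx/L) dx = L/2.
u² = 9/4·sin²(2*π/5·x) and (u')² = 9*π^2/25·cos²(2*π/5·x), and each of sin², cos² integrates to L/2 = 5/4 over (0, 5/2).
∫_0^5/2 u² dx = 45/16, so ||u||_L² = 3*sqrt(5)/4.
∫_0^5/2 (u')² dx = 9*π^2/20, so ||u'||_L² = 3*sqrt(5)*π/10.
Ratio ||u||_L² / ||u'||_L² = 5/(2*π).
Sharp Poincaré constant on H^1_0(0, 5/2) is C_P = L/π = 5/(2*π), achieved by sin(2*π/5·x).
This is the k = 1 eigenfunction (up to amplitude), so the ratio equals the sharp Poincaré constant exactly.


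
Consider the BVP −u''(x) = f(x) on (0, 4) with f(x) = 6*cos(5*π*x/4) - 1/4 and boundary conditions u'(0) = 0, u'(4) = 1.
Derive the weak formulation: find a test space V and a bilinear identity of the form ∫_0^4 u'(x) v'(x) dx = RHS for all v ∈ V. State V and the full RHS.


V = H^1(0, 4) (v unrestricted at boundary; u is determined up to an additive constant); weak form: ∫_0^4 u'v' dx = ∫_0^4 (6*cos(5*π*x/4) - 1/4) v dx + v(4) for all v ∈ V.

Multiply both sides by a test function v and integrate from 0 to 4:
  ∫_0^4 −u''(x) v(x) dx = ∫_0^4 f(x) v(x) dx.
Integrate the LHS by parts once:
  ∫_0^4 −u'' v dx = −[u'(x) v(x)]_0^4 + ∫_0^4 u'(x) v'(x) dx.
Thus ∫_0^4 u'(x) v'(x) dx = ∫_0^4 f(x) v(x) dx + [u'(x) v(x)]_0^4.
Choose V so that boundary terms are either known or forced to vanish.
u has inhomogeneous Neumann u'(0) = 0, u'(4) = 1. [u' v]_0^4 = (1)·v(4) − (0)·v(0) = v(4). Take V = H^1(0, 4); boundary term becomes part of RHS.
Weak formulation: find u (satisfying any essential BC) such that ∫_0^4 u'(x) v'(x) dx = ∫_0^4 f v dx + v(4) for all v ∈ V (Neumann data are natural BCs: they enter the RHS as boundary terms).
Substituting f(x) = 6*cos(5*π*x/4) - 1/4, the right-hand side is ∫_0^4 (6*cos(5*π*x/4) - 1/4) v dx + v(4).
Compatibility check (pure Neumann): taking v ≡ 1 ∈ V gives 0 = ∫_0^4 f dx + (1) − (0), i.e. ∫_0^4 f dx must equal u'(0) − u'(4) = -1. Indeed ∫_0^4 (6*cos(5*π*x/4) - 1/4) dx = -1, so the data are compatible. The solution is then unique only up to an additive constant (fix it e.g. by requiring ∫_0^4 u dx = 0).


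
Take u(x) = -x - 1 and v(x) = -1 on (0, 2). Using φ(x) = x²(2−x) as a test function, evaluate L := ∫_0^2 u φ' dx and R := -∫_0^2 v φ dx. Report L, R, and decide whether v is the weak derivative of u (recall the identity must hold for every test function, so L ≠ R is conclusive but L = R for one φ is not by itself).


LHS = 4/3, RHS = 4/3. Yes, v = u' weakly.

u(x) = -x - 1, classical derivative u'(x) = -1.
φ(x) = x²(2−x), so φ'(x) = x*(4 - 3*x).
Note φ(0) = φ(2) = 0, so the boundary term u·φ vanishes.
LHS = ∫_0^2 u(x) φ'(x) dx = ∫_0^2 (3*x^3 - x^2 - 4*x) dx. Term by term:
  ∫_0^2 3*x^3 dx = 12;  ∫_0^2 -x^2 dx = -8/3;  ∫_0^2 -4*x dx = -8.
Sum: 12 − 8/3 − 8 = 4/3.
So LHS = 4/3.
∫_0^2 v(x) φ(x) dx = ∫_0^2 (x^3 - 2*x^2) dx. Term by term:
  ∫_0^2 x^3 dx = 4;  ∫_0^2 -2*x^2 dx = -16/3.
Sum: 4 − 16/3 = -4/3.
So RHS = -∫_0^2 v(x) φ(x) dx = 4/3.
LHS = RHS, so the identity holds for this test φ.
Moreover u is smooth here and v(x) = u'(x) = -1 pointwise, so the identity holds for every test function. Hence v is the weak derivative of u.


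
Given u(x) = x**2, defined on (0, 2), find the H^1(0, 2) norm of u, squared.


||u||_{H^1}^2 = 256/15

The H^1 norm (squared) on an interval (0, L) is
  ||u||_{H^1}^2 = ∫_0^L u(x)^2 dx + ∫_0^L u'(x)^2 dx.
Compute u'(x) = 2*x.
Then u(x)^2 = x**4 and u'(x)^2 = 4*x**2.
Integrate each monomial from 0 to 2 using ∫_0^2 c·x^n dx = c·2^(n+1)/(n+1):
  ∫_0^2 u(x)^2 dx = ∫_0^2 (x^4) dx. Term by term:
    ∫_0^2 x^4 dx = 32/5.
  ∫_0^2 u'(x)^2 dx = ∫_0^2 (4*x^2) dx. Term by term:
    ∫_0^2 4*x^2 dx = 32/3.
Adding: ||u||_{H^1}^2 = 32/5 + 32/3 = 256/15.


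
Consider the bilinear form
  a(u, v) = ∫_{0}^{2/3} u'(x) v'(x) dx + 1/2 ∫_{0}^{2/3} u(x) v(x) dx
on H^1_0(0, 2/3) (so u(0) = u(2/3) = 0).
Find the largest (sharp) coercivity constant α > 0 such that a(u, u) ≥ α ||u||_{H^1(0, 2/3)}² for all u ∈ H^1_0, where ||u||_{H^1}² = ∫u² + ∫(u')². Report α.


α = (2 + 9*π^2)/(4 + 9*π^2)

Coercivity of a(·,·) on H^1_0(0, 2/3) means a(u, u) ≥ α ||u||_{H^1}² for every u ∈ H^1_0.
The interval has length L = 2/3, and Poincaré/coercivity depend only on L. Here a(u, u) = ∫(u')² + (1/2)·∫u².
Here 0 < c = 1/2 < 1. The condition a(u,u) ≥ α||u||_{H^1}² reads (1−α)∫(u')² ≥ (α−c)∫u². Any admissible α is ≤ 1 (rapidly oscillating u have ∫u²/∫(u')² → 0), and α = 1 would force 0 ≥ (1−c)∫u², impossible since c < 1; so 1−α > 0. By the sharp Poincaré inequality on H^1_0 of an interval of length L, ∫(u')² ≥ (π/L)²∫u² with equality for the first sine mode sin(π(x−x₀)/L) (x₀ the left endpoint), so the inequality holds for all u iff (1−α)(π/L)² ≥ α − c, i.e. α ≤ ((π/L)² + c)/((π/L)² + 1) = (1 + c(L/π)²)/(1 + (L/π)²). With (π/L)² = 9*π^2/4 and c = 1/2, the largest admissible constant is α = ((π/L)² + c)/((π/L)² + 1).
Simplifying, α = (2 + 9*π^2)/(4 + 9*π^2).


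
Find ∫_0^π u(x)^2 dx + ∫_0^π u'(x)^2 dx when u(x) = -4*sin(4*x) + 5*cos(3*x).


||u||_{H^1(0,π)}^2 = -3200/7 + 261*π

u'(x) = -15*sin(3*x) - 16*cos(4*x).
Expand u² and (u')² and integrate term by term on (0, π), using: for integers n ≥ 1, ∫_0^π sin²(nx) dx = ∫_0^π cos²(nx) dx = π/2; for n ≠ n', ∫_0^π sin(nx)sin(n'x) dx = ∫_0^π cos(nx)cos(n'x) dx = 0; and by product-to-sum, ∫_0^π sin(nx)cos(n'x) dx = ½∫_0^π [sin((n+n')x) + sin((n−n')x)] dx, which is 0 when n+n' is even and 2n/(n²−n'²) when n+n' is odd (it need not vanish on (0, π)).
  u² squared terms: (-4)²·∫sin(4x)² dx = 16·π/2 = 8*π;  (5)²·∫cos(3x)² dx = 25·π/2 = 25*π/2.
  u² cross terms: 2·(-4)·(5)·∫sin(4x)·cos(3x) dx = -40·(8/7) = -320/7.
  So ∫_0^π u² dx = 8*π + 25*π/2 − 320/7 = -320/7 + 41*π/2.
  (u')² squared terms: (-16)²·∫cos(4x)² dx = 256·π/2 = 128*π;  (-15)²·∫sin(3x)² dx = 225·π/2 = 225*π/2.
  (u')² cross terms: 2·(-16)·(-15)·∫cos(4x)·sin(3x) dx = 480·(-6/7) = -2880/7.
  So ∫_0^π (u')² dx = 128*π + 225*π/2 − 2880/7 = -2880/7 + 481*π/2.
||u||_{H^1}^2 = (-320/7 + 41*π/2) + (-2880/7 + 481*π/2) = -3200/7 + 261*π.


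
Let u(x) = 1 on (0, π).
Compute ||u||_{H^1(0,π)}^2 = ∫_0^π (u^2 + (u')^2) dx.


||u||_{H^1(0,π)}^2 = π

u'(x) = 0.
Expand u² and (u')² and integrate term by term on (0, π), using: for integers n ≥ 1, ∫_0^π sin²(nx) dx = ∫_0^π cos²(nx) dx = π/2; for n ≠ n', ∫_0^π sin(nx)sin(n'x) dx = ∫_0^π cos(nx)cos(n'x) dx = 0; and by product-to-sum, ∫_0^π sin(nx)cos(n'x) dx = ½∫_0^π [sin((n+n')x) + sin((n−n')x)] dx, which is 0 when n+n' is even and 2n/(n²−n'²) when n+n' is odd (it need not vanish on (0, π)). For the constant mode: ∫_0^π 1 dx = π, ∫_0^π cos(nx) dx = 0, ∫_0^π sin(nx) dx = (1−(−1)^n)/n.
  u² squared terms: (1)²·∫1 dx = 1·π = π.
  So ∫_0^π u² dx = π.
  u' ≡ 0, so ∫_0^π (u')² dx = 0.
||u||_{H^1}^2 = (π) + (0) = π.


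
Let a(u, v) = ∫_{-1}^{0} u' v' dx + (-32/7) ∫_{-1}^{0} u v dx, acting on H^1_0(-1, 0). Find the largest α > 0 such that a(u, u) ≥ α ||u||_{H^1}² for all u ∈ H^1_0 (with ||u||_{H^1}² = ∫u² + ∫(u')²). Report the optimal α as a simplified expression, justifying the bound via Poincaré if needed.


α = (-32/7 + π^2)/(1 + π^2)

Coercivity of a(·,·) on H^1_0(-1, 0) means a(u, u) ≥ α ||u||_{H^1}² for every u ∈ H^1_0.
The interval has length L = 1, and Poincaré/coercivity depend only on L. Here a(u, u) = ∫(u')² + (-32/7)·∫u².
Here c = -32/7 < 0 with |c| < (π/L)² = π^2, so coercivity still holds. The condition a(u,u) ≥ α||u||_{H^1}² reads (1−α)∫(u')² ≥ (α−c)∫u². Any admissible α is ≤ 1 (rapidly oscillating u have ∫u²/∫(u')² → 0), and α = 1 would force 0 ≥ (1−c)∫u², impossible since c < 1; so 1−α > 0. By the sharp Poincaré inequality on H^1_0 of an interval of length L, ∫(u')² ≥ (π/L)²∫u² with equality for the first sine mode sin(π(x−x₀)/L) (x₀ the left endpoint), so the inequality holds for all u iff (1−α)(π/L)² ≥ α − c, i.e. α ≤ ((π/L)² + c)/((π/L)² + 1) = (1 + c(L/π)²)/(1 + (L/π)²). (Direct route, valid since c ≤ 0: Poincaré gives c∫u² ≥ c(L/π)²∫(u')², so a(u,u) ≥ (1 + c(L/π)²)∫(u')², while ||u||_{H^1}² ≤ (1 + (L/π)²)∫(u')²; dividing yields the same α.) With (π/L)² = π^2 and c = -32/7, the largest admissible constant is α = ((π/L)² + c)/((π/L)² + 1).
Simplifying, α = (-32/7 + π^2)/(1 + π^2).


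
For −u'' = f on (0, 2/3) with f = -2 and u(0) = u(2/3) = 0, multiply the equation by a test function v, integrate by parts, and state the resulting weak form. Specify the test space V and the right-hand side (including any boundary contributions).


V = H^1_0(0, 2/3) (so v(0) = v(2/3) = 0); weak form: ∫_0^2/3 u'v' dx = ∫_0^2/3 (-2) v dx for all v ∈ V.

Multiply both sides by a test function v and integrate from 0 to 2/3:
  ∫_0^2/3 −u''(x) v(x) dx = ∫_0^2/3 f(x) v(x) dx.
Integrate the LHS by parts once:
  ∫_0^2/3 −u'' v dx = −[u'(x) v(x)]_0^2/3 + ∫_0^2/3 u'(x) v'(x) dx.
Thus ∫_0^2/3 u'(x) v'(x) dx = ∫_0^2/3 f(x) v(x) dx + [u'(x) v(x)]_0^2/3.
Choose V so that boundary terms are either known or forced to vanish.
u is Dirichlet: u(0) = u(2/3) = 0. Let V = H^1_0(0, 2/3); then v(0) = v(2/3) = 0, and [u' v]_0^2/3 = 0.
Weak formulation: find u (satisfying any essential BC) such that ∫_0^2/3 u'(x) v'(x) dx = ∫_0^2/3 f v dx for all v ∈ V.
Substituting f(x) = -2, the right-hand side is ∫_0^2/3 (-2) v dx.


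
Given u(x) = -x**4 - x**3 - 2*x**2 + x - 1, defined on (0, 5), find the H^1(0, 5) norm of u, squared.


||u||_{H^1}^2 = 23312735/36

The H^1 norm (squared) on an interval (0, L) is
  ||u||_{H^1}^2 = ∫_0^L u(x)^2 dx + ∫_0^L u'(x)^2 dx.
Compute u'(x) = -4*x**3 - 3*x**2 - 4*x + 1.
Then u(x)^2 = x**8 + 2*x**7 + 5*x**6 + 2*x**5 + 4*x**4 - 2*x**3 + 5*x**2 - 2*x + 1 and u'(x)^2 = 16*x**6 + 24*x**5 + 41*x**4 + 16*x**3 + 10*x**2 - 8*x + 1.
Integrate each monomial from 0 to 5 using ∫_0^5 c·x^n dx = c·5^(n+1)/(n+1):
  ∫_0^5 u(x)^2 dx = ∫_0^5 (x^8 + 2*x^7 + 5*x^6 + 2*x^5 + 4*x^4 - 2*x^3 + 5*x^2 - 2*x + 1) dx. Term by term:
    ∫_0^5 x^8 dx = 1953125/9;  ∫_0^5 2*x^7 dx = 390625/4;  ∫_0^5 5*x^6 dx = 390625/7;
    ∫_0^5 2*x^5 dx = 15625/3;  ∫_0^5 4*x^4 dx = 2500;  ∫_0^5 -2*x^3 dx = -625/2;
    ∫_0^5 5*x^2 dx = 625/3;  ∫_0^5 -2*x dx = -25;  ∫_0^5 1 dx = 5.
  Sum: 1953125/9 + 390625/4 + 390625/7 + 15625/3 + 2500 − 625/2 + 625/3 − 25 + 5 = 95270585/252.
  ∫_0^5 u'(x)^2 dx = ∫_0^5 (16*x^6 + 24*x^5 + 41*x^4 + 16*x^3 + 10*x^2 - 8*x + 1) dx. Term by term:
    ∫_0^5 16*x^6 dx = 1250000/7;  ∫_0^5 24*x^5 dx = 62500;  ∫_0^5 41*x^4 dx = 25625;
    ∫_0^5 16*x^3 dx = 2500;  ∫_0^5 10*x^2 dx = 1250/3;  ∫_0^5 -8*x dx = -100;
    ∫_0^5 1 dx = 5.
  Sum: 1250000/7 + 62500 + 25625 + 2500 + 1250/3 − 100 + 5 = 5659880/21.
Adding: ||u||_{H^1}^2 = 95270585/252 + 5659880/21 = 23312735/36.


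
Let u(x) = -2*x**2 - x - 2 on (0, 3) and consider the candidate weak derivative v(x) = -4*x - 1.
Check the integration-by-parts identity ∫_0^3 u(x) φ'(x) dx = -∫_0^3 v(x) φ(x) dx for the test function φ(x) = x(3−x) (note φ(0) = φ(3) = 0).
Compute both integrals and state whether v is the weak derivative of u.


LHS = 63/2, RHS = 63/2. Yes, v = u' weakly.

u(x) = -2*x**2 - x - 2, classical derivative u'(x) = -4*x - 1.
φ(x) = x(3−x), so φ'(x) = 3 - 2*x.
Note φ(0) = φ(3) = 0, so the boundary term u·φ vanishes.
LHS = ∫_0^3 u(x) φ'(x) dx = ∫_0^3 (4*x^3 - 4*x^2 + x - 6) dx. Term by term:
  ∫_0^3 4*x^3 dx = 81;  ∫_0^3 -4*x^2 dx = -36;  ∫_0^3 x dx = 9/2;
  ∫_0^3 -6 dx = -18.
Sum: 81 − 36 + 9/2 − 18 = 63/2.
So LHS = 63/2.
∫_0^3 v(x) φ(x) dx = ∫_0^3 (4*x^3 - 11*x^2 - 3*x) dx. Term by term:
  ∫_0^3 4*x^3 dx = 81;  ∫_0^3 -11*x^2 dx = -99;  ∫_0^3 -3*x dx = -27/2.
Sum: 81 − 99 − 27/2 = -63/2.
So RHS = -∫_0^3 v(x) φ(x) dx = 63/2.
LHS = RHS, so the identity holds for this test φ.
Moreover u is smooth here and v(x) = u'(x) = -4*x - 1 pointwise, so the identity holds for every test function. Hence v is the weak derivative of u.


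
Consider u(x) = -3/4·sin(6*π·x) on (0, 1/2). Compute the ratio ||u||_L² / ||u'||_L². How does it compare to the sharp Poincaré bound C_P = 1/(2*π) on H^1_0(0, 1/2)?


||u||_L² / ||u'||_L² = 1/(6*π) < C_P = 1/(2*π).

u(x) = -3/4·sin(6*π·x), so u'(x) = -9*π*cos(6*π*x)/2.
Writing u(x) = A·sin(kπx/L) with A = -3/4 and k = 3, use ∫_0^L sin²(kπx/L) dx = L/2 and ∫_0^L cos²(kπx/L) dx = L/2.
u² = 9/16·sin²(6*π·x) and (u')² = 81*π^2/4·cos²(6*π·x), and each of sin², cos² integrates to L/2 = 1/4 over (0, 1/2).
∫_0^1/2 u² dx = 9/64, so ||u||_L² = 3/8.
∫_0^1/2 (u')² dx = 81*π^2/16, so ||u'||_L² = 9*π/4.
Ratio ||u||_L² / ||u'||_L² = 1/(6*π).
Sharp Poincaré constant on H^1_0(0, 1/2) is C_P = L/π = 1/(2*π), achieved by sin(2*π·x).
This is the k = 3 harmonic; the ratio L/(kπ) is strictly less than C_P = L/π, consistent with the sharp inequality ||u||_L² ≤ C_P ||u'||_L².


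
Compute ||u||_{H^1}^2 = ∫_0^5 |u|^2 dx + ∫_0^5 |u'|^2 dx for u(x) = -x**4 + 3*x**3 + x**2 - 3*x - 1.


||u||_{H^1}^2 = 15479075/252

The H^1 norm (squared) on an interval (0, L) is
  ||u||_{H^1}^2 = ∫_0^L u(x)^2 dx + ∫_0^L u'(x)^2 dx.
Compute u'(x) = -4*x**3 + 9*x**2 + 2*x - 3.
Then u(x)^2 = x**8 - 6*x**7 + 7*x**6 + 12*x**5 - 15*x**4 - 12*x**3 + 7*x**2 + 6*x + 1 and u'(x)^2 = 16*x**6 - 72*x**5 + 65*x**4 + 60*x**3 - 50*x**2 - 12*x + 9.
Integrate each monomial from 0 to 5 using ∫_0^5 c·x^n dx = c·5^(n+1)/(n+1):
  ∫_0^5 u(x)^2 dx = ∫_0^5 (x^8 - 6*x^7 + 7*x^6 + 12*x^5 - 15*x^4 - 12*x^3 + 7*x^2 + 6*x + 1) dx. Term by term:
    ∫_0^5 x^8 dx = 1953125/9;  ∫_0^5 -6*x^7 dx = -1171875/4;  ∫_0^5 7*x^6 dx = 78125;
    ∫_0^5 12*x^5 dx = 31250;  ∫_0^5 -15*x^4 dx = -9375;  ∫_0^5 -12*x^3 dx = -1875;
    ∫_0^5 7*x^2 dx = 875/3;  ∫_0^5 6*x dx = 75;  ∫_0^5 1 dx = 5.
  Sum: 1953125/9 − 1171875/4 + 78125 + 31250 − 9375 − 1875 + 875/3 + 75 + 5 = 811505/36.
  ∫_0^5 u'(x)^2 dx = ∫_0^5 (16*x^6 - 72*x^5 + 65*x^4 + 60*x^3 - 50*x^2 - 12*x + 9) dx. Term by term:
    ∫_0^5 16*x^6 dx = 1250000/7;  ∫_0^5 -72*x^5 dx = -187500;  ∫_0^5 65*x^4 dx = 40625;
    ∫_0^5 60*x^3 dx = 9375;  ∫_0^5 -50*x^2 dx = -6250/3;  ∫_0^5 -12*x dx = -150;
    ∫_0^5 9 dx = 45.
  Sum: 1250000/7 − 187500 + 40625 + 9375 − 6250/3 − 150 + 45 = 816545/21.
Adding: ||u||_{H^1}^2 = 811505/36 + 816545/21 = 15479075/252.


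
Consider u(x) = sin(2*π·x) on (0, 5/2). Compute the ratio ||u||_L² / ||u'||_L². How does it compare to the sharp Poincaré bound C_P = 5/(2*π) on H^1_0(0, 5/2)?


||u||_L² / ||u'||_L² = 1/(2*π) < C_P = 5/(2*π).

u(x) = sin(2*π·x), so u'(x) = 2*π*cos(2*π*x).
Writing u(x) = A·sin(kπx/L) with A = 1 and k = 5, use ∫_0^L sin²(kπx/L) dx = L/2 and ∫_0^L cos²(kπx/L) dx = L/2.
u² = 1·sin²(2*π·x) and (u')² = 4*π^2·cos²(2*π·x), and each of sin², cos² integrates to L/2 = 5/4 over (0, 5/2).
∫_0^5/2 u² dx = 5/4, so ||u||_L² = sqrt(5)/2.
∫_0^5/2 (u')² dx = 5*π^2, so ||u'||_L² = sqrt(5)*π.
Ratio ||u||_L² / ||u'||_L² = 1/(2*π).
Sharp Poincaré constant on H^1_0(0, 5/2) is C_P = L/π = 5/(2*π), achieved by sin(2*π/5·x).
This is the k = 5 harmonic; the ratio L/(kπ) is strictly less than C_P = L/π, consistent with the sharp inequality ||u||_L² ≤ C_P ||u'||_L².


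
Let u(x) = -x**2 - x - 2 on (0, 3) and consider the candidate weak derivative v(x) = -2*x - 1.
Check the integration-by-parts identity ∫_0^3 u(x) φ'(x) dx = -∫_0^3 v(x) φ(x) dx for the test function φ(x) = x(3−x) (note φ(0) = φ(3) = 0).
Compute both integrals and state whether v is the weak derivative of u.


LHS = 18, RHS = 18. Yes, v = u' weakly.

u(x) = -x**2 - x - 2, classical derivative u'(x) = -2*x - 1.
φ(x) = x(3−x), so φ'(x) = 3 - 2*x.
Note φ(0) = φ(3) = 0, so the boundary term u·φ vanishes.
LHS = ∫_0^3 u(x) φ'(x) dx = ∫_0^3 (2*x^3 - x^2 + x - 6) dx. Term by term:
  ∫_0^3 2*x^3 dx = 81/2;  ∫_0^3 -x^2 dx = -9;  ∫_0^3 x dx = 9/2;
  ∫_0^3 -6 dx = -18.
Sum: 81/2 − 9 + 9/2 − 18 = 18.
So LHS = 18.
∫_0^3 v(x) φ(x) dx = ∫_0^3 (2*x^3 - 5*x^2 - 3*x) dx. Term by term:
  ∫_0^3 2*x^3 dx = 81/2;  ∫_0^3 -5*x^2 dx = -45;  ∫_0^3 -3*x dx = -27/2.
Sum: 81/2 − 45 − 27/2 = -18.
So RHS = -∫_0^3 v(x) φ(x) dx = 18.
LHS = RHS, so the identity holds for this test φ.
Moreover u is smooth here and v(x) = u'(x) = -2*x - 1 pointwise, so the identity holds for every test function. Hence v is the weak derivative of u.


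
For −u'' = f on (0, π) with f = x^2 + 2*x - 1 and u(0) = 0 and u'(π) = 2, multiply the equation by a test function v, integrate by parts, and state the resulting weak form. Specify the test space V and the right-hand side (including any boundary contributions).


V = {v ∈ H^1(0, π) : v(0) = 0} (test functions vanish at x = 0 where u is specified); weak form: ∫_0^π u'v' dx = ∫_0^π (x^2 + 2*x - 1) v dx + 2·v(π) for all v ∈ V.

Multiply both sides by a test function v and integrate from 0 to π:
  ∫_0^π −u''(x) v(x) dx = ∫_0^π f(x) v(x) dx.
Integrate the LHS by parts once:
  ∫_0^π −u'' v dx = −[u'(x) v(x)]_0^π + ∫_0^π u'(x) v'(x) dx.
Thus ∫_0^π u'(x) v'(x) dx = ∫_0^π f(x) v(x) dx + [u'(x) v(x)]_0^π.
Choose V so that boundary terms are either known or forced to vanish.
Mixed BC: u(0) = 0 (Dirichlet) and u'(π) = 2 (Neumann). Define V = {v ∈ H^1(0, π) : v(0) = 0}. Then [u' v]_0^π = u'(π)·v(π) − u'(0)·0 = 2·v(π).
Weak formulation: find u (satisfying any essential BC) such that ∫_0^π u'(x) v'(x) dx = ∫_0^π f v dx + 2·v(π) for all v ∈ V (Dirichlet at 0 absorbed into V; Neumann datum at x = π contributes the boundary term).
Substituting f(x) = x^2 + 2*x - 1, the right-hand side is ∫_0^π (x^2 + 2*x - 1) v dx + 2·v(π).


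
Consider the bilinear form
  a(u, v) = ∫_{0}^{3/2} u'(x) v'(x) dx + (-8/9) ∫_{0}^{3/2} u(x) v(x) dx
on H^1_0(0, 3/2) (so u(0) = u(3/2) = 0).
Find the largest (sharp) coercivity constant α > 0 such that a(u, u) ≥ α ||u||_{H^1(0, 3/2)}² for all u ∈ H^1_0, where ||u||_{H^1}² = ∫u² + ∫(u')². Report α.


α = 4*(-2 + π^2)/(9 + 4*π^2)

Coercivity of a(·,·) on H^1_0(0, 3/2) means a(u, u) ≥ α ||u||_{H^1}² for every u ∈ H^1_0.
The interval has length L = 3/2, and Poincaré/coercivity depend only on L. Here a(u, u) = ∫(u')² + (-8/9)·∫u².
Here c = -8/9 < 0 with |c| < (π/L)² = 4*π^2/9, so coercivity still holds. The condition a(u,u) ≥ α||u||_{H^1}² reads (1−α)∫(u')² ≥ (α−c)∫u². Any admissible α is ≤ 1 (rapidly oscillating u have ∫u²/∫(u')² → 0), and α = 1 would force 0 ≥ (1−c)∫u², impossible since c < 1; so 1−α > 0. By the sharp Poincaré inequality on H^1_0 of an interval of length L, ∫(u')² ≥ (π/L)²∫u² with equality for the first sine mode sin(π(x−x₀)/L) (x₀ the left endpoint), so the inequality holds for all u iff (1−α)(π/L)² ≥ α − c, i.e. α ≤ ((π/L)² + c)/((π/L)² + 1) = (1 + c(L/π)²)/(1 + (L/π)²). (Direct route, valid since c ≤ 0: Poincaré gives c∫u² ≥ c(L/π)²∫(u')², so a(u,u) ≥ (1 + c(L/π)²)∫(u')², while ||u||_{H^1}² ≤ (1 + (L/π)²)∫(u')²; dividing yields the same α.) With (π/L)² = 4*π^2/9 and c = -8/9, the largest admissible constant is α = ((π/L)² + c)/((π/L)² + 1).
Simplifying, α = 4*(-2 + π^2)/(9 + 4*π^2).


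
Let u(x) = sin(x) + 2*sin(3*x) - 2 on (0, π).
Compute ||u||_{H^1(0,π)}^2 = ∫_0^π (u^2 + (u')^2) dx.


||u||_{H^1(0,π)}^2 = -40/3 + 25*π

u'(x) = cos(x) + 6*cos(3*x).
Expand u² and (u')² and integrate term by term on (0, π), using: for integers n ≥ 1, ∫_0^π sin²(nx) dx = ∫_0^π cos²(nx) dx = π/2; for n ≠ n', ∫_0^π sin(nx)sin(n'x) dx = ∫_0^π cos(nx)cos(n'x) dx = 0; and by product-to-sum, ∫_0^π sin(nx)cos(n'x) dx = ½∫_0^π [sin((n+n')x) + sin((n−n')x)] dx, which is 0 when n+n' is even and 2n/(n²−n'²) when n+n' is odd (it need not vanish on (0, π)). For the constant mode: ∫_0^π 1 dx = π, ∫_0^π cos(nx) dx = 0, ∫_0^π sin(nx) dx = (1−(−1)^n)/n.
  u² squared terms: (-2)²·∫1 dx = 4·π = 4*π;  (2)²·∫sin(3x)² dx = 4·π/2 = 2*π;  (1)²·∫sin(x)² dx = 1·π/2 = π/2.
  u² cross terms: 2·(-2)·(2)·∫1·sin(3x) dx = -8·(2/3) = -16/3;  2·(-2)·(1)·∫1·sin(x) dx = -4·(2) = -8;  2·(2)·(1)·∫sin(3x)·sin(x) dx = 4·(0) = 0.
  So ∫_0^π u² dx = 4*π + 2*π + π/2 − 16/3 − 8 + 0 = -40/3 + 13*π/2.
  (u')² squared terms: (6)²·∫cos(3x)² dx = 36·π/2 = 18*π;  (1)²·∫cos(x)² dx = 1·π/2 = π/2.
  (u')² cross terms: 2·(6)·(1)·∫cos(3x)·cos(x) dx = 12·(0) = 0.
  So ∫_0^π (u')² dx = 18*π + π/2 + 0 = 37*π/2.
||u||_{H^1}^2 = (-40/3 + 13*π/2) + (37*π/2) = -40/3 + 25*π.


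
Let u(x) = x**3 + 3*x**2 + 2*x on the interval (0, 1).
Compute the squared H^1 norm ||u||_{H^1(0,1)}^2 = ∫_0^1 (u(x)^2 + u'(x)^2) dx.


||u||_{H^1}^2 = 5342/105

The H^1 norm (squared) on an interval (0, L) is
  ||u||_{H^1}^2 = ∫_0^L u(x)^2 dx + ∫_0^L u'(x)^2 dx.
Compute u'(x) = 3*x**2 + 6*x + 2.
Then u(x)^2 = x**6 + 6*x**5 + 13*x**4 + 12*x**3 + 4*x**2 and u'(x)^2 = 9*x**4 + 36*x**3 + 48*x**2 + 24*x + 4.
Integrate each monomial from 0 to 1 using ∫_0^1 c·x^n dx = c·1^(n+1)/(n+1):
  ∫_0^1 u(x)^2 dx = ∫_0^1 (x^6 + 6*x^5 + 13*x^4 + 12*x^3 + 4*x^2) dx. Term by term:
    ∫_0^1 x^6 dx = 1/7;  ∫_0^1 6*x^5 dx = 1;  ∫_0^1 13*x^4 dx = 13/5;
    ∫_0^1 12*x^3 dx = 3;  ∫_0^1 4*x^2 dx = 4/3.
  Sum: 1/7 + 1 + 13/5 + 3 + 4/3 = 848/105.
  ∫_0^1 u'(x)^2 dx = ∫_0^1 (9*x^4 + 36*x^3 + 48*x^2 + 24*x + 4) dx. Term by term:
    ∫_0^1 9*x^4 dx = 9/5;  ∫_0^1 36*x^3 dx = 9;  ∫_0^1 48*x^2 dx = 16;
    ∫_0^1 24*x dx = 12;  ∫_0^1 4 dx = 4.
  Sum: 9/5 + 9 + 16 + 12 + 4 = 214/5.
Adding: ||u||_{H^1}^2 = 848/105 + 214/5 = 5342/105.


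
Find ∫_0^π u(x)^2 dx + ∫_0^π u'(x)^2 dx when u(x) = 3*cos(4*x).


||u||_{H^1(0,π)}^2 = 153*π/2

u'(x) = -12*sin(4*x).
Expand u² and (u')² and integrate term by term on (0, π), using: for integers n ≥ 1, ∫_0^π sin²(nx) dx = ∫_0^π cos²(nx) dx = π/2; for n ≠ n', ∫_0^π sin(nx)sin(n'x) dx = ∫_0^π cos(nx)cos(n'x) dx = 0; and by product-to-sum, ∫_0^π sin(nx)cos(n'x) dx = ½∫_0^π [sin((n+n')x) + sin((n−n')x)] dx, which is 0 when n+n' is even and 2n/(n²−n'²) when n+n' is odd (it need not vanish on (0, π)).
  u² squared terms: (3)²·∫cos(4x)² dx = 9·π/2 = 9*π/2.
  So ∫_0^π u² dx = 9*π/2.
  (u')² squared terms: (-12)²·∫sin(4x)² dx = 144·π/2 = 72*π.
  So ∫_0^π (u')² dx = 72*π.
||u||_{H^1}^2 = (9*π/2) + (72*π) = 153*π/2.


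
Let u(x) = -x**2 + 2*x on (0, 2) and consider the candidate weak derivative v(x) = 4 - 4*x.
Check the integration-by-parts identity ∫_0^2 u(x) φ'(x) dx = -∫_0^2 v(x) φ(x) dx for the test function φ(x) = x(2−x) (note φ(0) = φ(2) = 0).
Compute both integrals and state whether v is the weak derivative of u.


LHS = 0, RHS = 0. No, v is not the weak derivative of u.

u(x) = -x**2 + 2*x, classical derivative u'(x) = 2 - 2*x.
φ(x) = x(2−x), so φ'(x) = 2 - 2*x.
Note φ(0) = φ(2) = 0, so the boundary term u·φ vanishes.
LHS = ∫_0^2 u(x) φ'(x) dx = ∫_0^2 (2*x^3 - 6*x^2 + 4*x) dx. Term by term:
  ∫_0^2 2*x^3 dx = 8;  ∫_0^2 -6*x^2 dx = -16;  ∫_0^2 4*x dx = 8.
Sum: 8 − 16 + 8 = 0.
So LHS = 0.
∫_0^2 v(x) φ(x) dx = ∫_0^2 (4*x^3 - 12*x^2 + 8*x) dx. Term by term:
  ∫_0^2 4*x^3 dx = 16;  ∫_0^2 -12*x^2 dx = -32;  ∫_0^2 8*x dx = 16.
Sum: 16 − 32 + 16 = 0.
So RHS = -∫_0^2 v(x) φ(x) dx = 0.
LHS = RHS, so the identity holds for this particular φ. But this is necessary, not sufficient: a weak derivative must satisfy the identity for EVERY test function in C_c^∞(0, 2).
Here u is smooth, so its weak derivative equals its classical derivative u'(x) = 2 - 2*x. Since v(x) = 4 - 4*x ≠ u'(x), v is NOT the weak derivative of u — the agreement for this single φ is a coincidence (the difference v − u' happens to be L²-orthogonal to this φ).


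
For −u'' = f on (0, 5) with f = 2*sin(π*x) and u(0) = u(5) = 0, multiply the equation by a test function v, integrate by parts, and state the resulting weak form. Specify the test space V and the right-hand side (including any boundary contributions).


V = H^1_0(0, 5) (so v(0) = v(5) = 0); weak form: ∫_0^5 u'v' dx = ∫_0^5 (2*sin(π*x)) v dx for all v ∈ V.

Multiply both sides by a test function v and integrate from 0 to 5:
  ∫_0^5 −u''(x) v(x) dx = ∫_0^5 f(x) v(x) dx.
Integrate the LHS by parts once:
  ∫_0^5 −u'' v dx = −[u'(x) v(x)]_0^5 + ∫_0^5 u'(x) v'(x) dx.
Thus ∫_0^5 u'(x) v'(x) dx = ∫_0^5 f(x) v(x) dx + [u'(x) v(x)]_0^5.
Choose V so that boundary terms are either known or forced to vanish.
u is Dirichlet: u(0) = u(5) = 0. Let V = H^1_0(0, 5); then v(0) = v(5) = 0, and [u' v]_0^5 = 0.
Weak formulation: find u (satisfying any essential BC) such that ∫_0^5 u'(x) v'(x) dx = ∫_0^5 f v dx for all v ∈ V.
Substituting f(x) = 2*sin(π*x), the right-hand side is ∫_0^5 (2*sin(π*x)) v dx.


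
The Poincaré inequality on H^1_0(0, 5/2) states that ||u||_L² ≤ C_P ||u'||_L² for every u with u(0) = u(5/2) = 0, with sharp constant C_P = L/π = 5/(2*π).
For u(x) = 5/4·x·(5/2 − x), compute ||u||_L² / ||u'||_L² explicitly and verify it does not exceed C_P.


||u||_L² / ||u'||_L² = sqrt(10)/4 < C_P = 5/(2*π).

u(x) = 5/4·x·(5/2 − x), so u'(x) = 25/8 - 5*x/2.
u(x) = 5/4·x·(5/2 − x) vanishes at x = 0 and x = 5/2, so u ∈ H^1_0(0, 5/2). Differentiate via the product rule and integrate the resulting polynomials term by term.
  ∫_0^5/2 u² dx = ∫_0^5/2 (25*x^4/16 - 125*x^3/16 + 625*x^2/64) dx. Term by term:
    ∫_0^5/2 25*x^4/16 dx = 15625/512;  ∫_0^5/2 -125*x^3/16 dx = -78125/1024;  ∫_0^5/2 625*x^2/64 dx = 78125/1536.
  Sum: 15625/512 − 78125/1024 + 78125/1536 = 15625/3072.
  ∫_0^5/2 (u')² dx = ∫_0^5/2 (25*x^2/4 - 125*x/8 + 625/64) dx. Term by term:
    ∫_0^5/2 25*x^2/4 dx = 3125/96;  ∫_0^5/2 -125*x/8 dx = -3125/64;  ∫_0^5/2 625/64 dx = 3125/128.
  Sum: 3125/96 − 3125/64 + 3125/128 = 3125/384.
∫_0^5/2 u² dx = 15625/3072, so ||u||_L² = 125*sqrt(3)/96.
∫_0^5/2 (u')² dx = 3125/384, so ||u'||_L² = 25*sqrt(30)/48.
Ratio ||u||_L² / ||u'||_L² = sqrt(10)/4.
Sharp Poincaré constant on H^1_0(0, 5/2) is C_P = L/π = 5/(2*π), achieved by sin(2*π/5·x).
A polynomial bump cannot attain the sharp Poincaré constant (only the first sine eigenfunction does), so the ratio is strictly less than C_P, consistent with ||u||_L² ≤ C_P ||u'||_L².


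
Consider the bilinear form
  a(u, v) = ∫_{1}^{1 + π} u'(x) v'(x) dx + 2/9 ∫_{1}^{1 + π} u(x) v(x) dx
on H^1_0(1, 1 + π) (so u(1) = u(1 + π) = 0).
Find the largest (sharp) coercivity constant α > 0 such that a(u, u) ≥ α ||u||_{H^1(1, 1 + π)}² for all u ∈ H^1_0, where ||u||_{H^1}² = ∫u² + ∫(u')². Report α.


α = 11/18

Coercivity of a(·,·) on H^1_0(1, 1 + π) means a(u, u) ≥ α ||u||_{H^1}² for every u ∈ H^1_0.
The interval has length L = π, and Poincaré/coercivity depend only on L. Here a(u, u) = ∫(u')² + (2/9)·∫u².
Here 0 < c = 2/9 < 1. The condition a(u,u) ≥ α||u||_{H^1}² reads (1−α)∫(u')² ≥ (α−c)∫u². Any admissible α is ≤ 1 (rapidly oscillating u have ∫u²/∫(u')² → 0), and α = 1 would force 0 ≥ (1−c)∫u², impossible since c < 1; so 1−α > 0. By the sharp Poincaré inequality on H^1_0 of an interval of length L, ∫(u')² ≥ (π/L)²∫u² with equality for the first sine mode sin(π(x−x₀)/L) (x₀ the left endpoint), so the inequality holds for all u iff (1−α)(π/L)² ≥ α − c, i.e. α ≤ ((π/L)² + c)/((π/L)² + 1) = (1 + c(L/π)²)/(1 + (L/π)²). With (π/L)² = 1 and c = 2/9, the largest admissible constant is α = ((π/L)² + c)/((π/L)² + 1).
Simplifying, α = 11/18.


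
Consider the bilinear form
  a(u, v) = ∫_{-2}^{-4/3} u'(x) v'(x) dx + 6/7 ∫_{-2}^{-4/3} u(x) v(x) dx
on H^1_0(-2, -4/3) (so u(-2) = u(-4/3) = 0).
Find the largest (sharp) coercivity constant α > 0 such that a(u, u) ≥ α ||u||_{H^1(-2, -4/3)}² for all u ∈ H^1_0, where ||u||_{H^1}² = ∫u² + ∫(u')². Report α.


α = 3*(8 + 21*π^2)/(7*(4 + 9*π^2))

Coercivity of a(·,·) on H^1_0(-2, -4/3) means a(u, u) ≥ α ||u||_{H^1}² for every u ∈ H^1_0.
The interval has length L = 2/3, and Poincaré/coercivity depend only on L. Here a(u, u) = ∫(u')² + (6/7)·∫u².
Here 0 < c = 6/7 < 1. The condition a(u,u) ≥ α||u||_{H^1}² reads (1−α)∫(u')² ≥ (α−c)∫u². Any admissible α is ≤ 1 (rapidly oscillating u have ∫u²/∫(u')² → 0), and α = 1 would force 0 ≥ (1−c)∫u², impossible since c < 1; so 1−α > 0. By the sharp Poincaré inequality on H^1_0 of an interval of length L, ∫(u')² ≥ (π/L)²∫u² with equality for the first sine mode sin(π(x−x₀)/L) (x₀ the left endpoint), so the inequality holds for all u iff (1−α)(π/L)² ≥ α − c, i.e. α ≤ ((π/L)² + c)/((π/L)² + 1) = (1 + c(L/π)²)/(1 + (L/π)²). With (π/L)² = 9*π^2/4 and c = 6/7, the largest admissible constant is α = ((π/L)² + c)/((π/L)² + 1).
Simplifying, α = 3*(8 + 21*π^2)/(7*(4 + 9*π^2)).


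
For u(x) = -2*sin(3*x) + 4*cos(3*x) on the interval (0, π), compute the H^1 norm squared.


||u||_{H^1(0,π)}^2 = 100*π

u'(x) = -12*sin(3*x) - 6*cos(3*x).
Expand u² and (u')² and integrate term by term on (0, π), using: for integers n ≥ 1, ∫_0^π sin²(nx) dx = ∫_0^π cos²(nx) dx = π/2; for n ≠ n', ∫_0^π sin(nx)sin(n'x) dx = ∫_0^π cos(nx)cos(n'x) dx = 0; and by product-to-sum, ∫_0^π sin(nx)cos(n'x) dx = ½∫_0^π [sin((n+n')x) + sin((n−n')x)] dx, which is 0 when n+n' is even and 2n/(n²−n'²) when n+n' is odd (it need not vanish on (0, π)).
  u² squared terms: (-2)²·∫sin(3x)² dx = 4·π/2 = 2*π;  (4)²·∫cos(3x)² dx = 16·π/2 = 8*π.
  u² cross terms: 2·(-2)·(4)·∫sin(3x)·cos(3x) dx = -16·(0) = 0.
  So ∫_0^π u² dx = 2*π + 8*π + 0 = 10*π.
  (u')² squared terms: (-12)²·∫sin(3x)² dx = 144·π/2 = 72*π;  (-6)²·∫cos(3x)² dx = 36·π/2 = 18*π.
  (u')² cross terms: 2·(-12)·(-6)·∫sin(3x)·cos(3x) dx = 144·(0) = 0.
  So ∫_0^π (u')² dx = 72*π + 18*π + 0 = 90*π.
||u||_{H^1}^2 = (10*π) + (90*π) = 100*π.


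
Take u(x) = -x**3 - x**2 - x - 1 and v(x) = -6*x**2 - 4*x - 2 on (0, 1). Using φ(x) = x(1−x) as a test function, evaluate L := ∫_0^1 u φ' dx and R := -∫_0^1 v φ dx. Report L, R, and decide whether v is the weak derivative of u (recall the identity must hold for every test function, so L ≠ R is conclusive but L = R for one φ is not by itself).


LHS = 29/60, RHS = 29/30. No, v is not the weak derivative of u.

u(x) = -x**3 - x**2 - x - 1, classical derivative u'(x) = -3*x**2 - 2*x - 1.
φ(x) = x(1−x), so φ'(x) = 1 - 2*x.
Note φ(0) = φ(1) = 0, so the boundary term u·φ vanishes.
LHS = ∫_0^1 u(x) φ'(x) dx = ∫_0^1 (2*x^4 + x^3 + x^2 + x - 1) dx. Term by term:
  ∫_0^1 2*x^4 dx = 2/5;  ∫_0^1 x^3 dx = 1/4;  ∫_0^1 x^2 dx = 1/3;
  ∫_0^1 x dx = 1/2;  ∫_0^1 -1 dx = -1.
Sum: 2/5 + 1/4 + 1/3 + 1/2 − 1 = 29/60.
So LHS = 29/60.
∫_0^1 v(x) φ(x) dx = ∫_0^1 (6*x^4 - 2*x^3 - 2*x^2 - 2*x) dx. Term by term:
  ∫_0^1 6*x^4 dx = 6/5;  ∫_0^1 -2*x^3 dx = -1/2;  ∫_0^1 -2*x^2 dx = -2/3;
  ∫_0^1 -2*x dx = -1.
Sum: 6/5 − 1/2 − 2/3 − 1 = -29/30.
So RHS = -∫_0^1 v(x) φ(x) dx = 29/30.
LHS − RHS = -29/60 ≠ 0, so the identity fails.
(For a valid weak derivative the identity must hold for EVERY test function, in particular this one. The failure shows v is NOT the weak derivative of u.)
Correct weak derivative would be u'(x) = -3*x**2 - 2*x - 1.


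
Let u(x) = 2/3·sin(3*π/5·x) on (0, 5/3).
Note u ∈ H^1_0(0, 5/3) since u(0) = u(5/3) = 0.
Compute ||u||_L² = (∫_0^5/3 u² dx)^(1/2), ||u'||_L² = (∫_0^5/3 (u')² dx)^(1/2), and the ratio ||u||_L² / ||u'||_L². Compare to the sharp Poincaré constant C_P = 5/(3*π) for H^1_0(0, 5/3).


||u||_L² / ||u'||_L² = 5/(3*π) = C_P.

u(x) = 2/3·sin(3*π/5·x), so u'(x) = 2*π*cos(3*π*x/5)/5.
Writing u(x) = A·sin(kπx/L) with A = 2/3 and k = 1, use ∫_0^L sin²(kπx/L) dx = L/2 and ∫_0^L cos²(kπx/L) dx = L/2.
u² = 4/9·sin²(3*π/5·x) and (u')² = 4*π^2/25·cos²(3*π/5·x), and each of sin², cos² integrates to L/2 = 5/6 over (0, 5/3).
∫_0^5/3 u² dx = 10/27, so ||u||_L² = sqrt(30)/9.
∫_0^5/3 (u')² dx = 2*π^2/15, so ||u'||_L² = sqrt(30)*π/15.
Ratio ||u||_L² / ||u'||_L² = 5/(3*π).
Sharp Poincaré constant on H^1_0(0, 5/3) is C_P = L/π = 5/(3*π), achieved by sin(3*π/5·x).
This is the k = 1 eigenfunction (up to amplitude), so the ratio equals the sharp Poincaré constant exactly.


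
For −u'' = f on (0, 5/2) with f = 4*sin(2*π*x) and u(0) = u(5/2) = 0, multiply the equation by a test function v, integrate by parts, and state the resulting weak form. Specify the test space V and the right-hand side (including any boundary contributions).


V = H^1_0(0, 5/2) (so v(0) = v(5/2) = 0); weak form: ∫_0^5/2 u'v' dx = ∫_0^5/2 (4*sin(2*π*x)) v dx for all v ∈ V.

Multiply both sides by a test function v and integrate from 0 to 5/2:
  ∫_0^5/2 −u''(x) v(x) dx = ∫_0^5/2 f(x) v(x) dx.
Integrate the LHS by parts once:
  ∫_0^5/2 −u'' v dx = −[u'(x) v(x)]_0^5/2 + ∫_0^5/2 u'(x) v'(x) dx.
Thus ∫_0^5/2 u'(x) v'(x) dx = ∫_0^5/2 f(x) v(x) dx + [u'(x) v(x)]_0^5/2.
Choose V so that boundary terms are either known or forced to vanish.
u is Dirichlet: u(0) = u(5/2) = 0. Let V = H^1_0(0, 5/2); then v(0) = v(5/2) = 0, and [u' v]_0^5/2 = 0.
Weak formulation: find u (satisfying any essential BC) such that ∫_0^5/2 u'(x) v'(x) dx = ∫_0^5/2 f v dx for all v ∈ V.
Substituting f(x) = 4*sin(2*π*x), the right-hand side is ∫_0^5/2 (4*sin(2*π*x)) v dx.


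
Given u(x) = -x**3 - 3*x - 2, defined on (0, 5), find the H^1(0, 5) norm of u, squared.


||u||_{H^1}^2 = 157505/7

The H^1 norm (squared) on an interval (0, L) is
  ||u||_{H^1}^2 = ∫_0^L u(x)^2 dx + ∫_0^L u'(x)^2 dx.
Compute u'(x) = -3*x**2 - 3.
Then u(x)^2 = x**6 + 6*x**4 + 4*x**3 + 9*x**2 + 12*x + 4 and u'(x)^2 = 9*x**4 + 18*x**2 + 9.
Integrate each monomial from 0 to 5 using ∫_0^5 c·x^n dx = c·5^(n+1)/(n+1):
  ∫_0^5 u(x)^2 dx = ∫_0^5 (x^6 + 6*x^4 + 4*x^3 + 9*x^2 + 12*x + 4) dx. Term by term:
    ∫_0^5 x^6 dx = 78125/7;  ∫_0^5 6*x^4 dx = 3750;  ∫_0^5 4*x^3 dx = 625;
    ∫_0^5 9*x^2 dx = 375;  ∫_0^5 12*x dx = 150;  ∫_0^5 4 dx = 20.
  Sum: 78125/7 + 3750 + 625 + 375 + 150 + 20 = 112565/7.
  ∫_0^5 u'(x)^2 dx = ∫_0^5 (9*x^4 + 18*x^2 + 9) dx. Term by term:
    ∫_0^5 9*x^4 dx = 5625;  ∫_0^5 18*x^2 dx = 750;  ∫_0^5 9 dx = 45.
  Sum: 5625 + 750 + 45 = 6420.
Adding: ||u||_{H^1}^2 = 112565/7 + 6420 = 157505/7.


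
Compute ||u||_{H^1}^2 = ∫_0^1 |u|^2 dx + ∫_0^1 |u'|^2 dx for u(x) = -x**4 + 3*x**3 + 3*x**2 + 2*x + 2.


||u||_{H^1}^2 = 21355/252

The H^1 norm (squared) on an interval (0, L) is
  ||u||_{H^1}^2 = ∫_0^L u(x)^2 dx + ∫_0^L u'(x)^2 dx.
Compute u'(x) = -4*x**3 + 9*x**2 + 6*x + 2.
Then u(x)^2 = x**8 - 6*x**7 + 3*x**6 + 14*x**5 + 17*x**4 + 24*x**3 + 16*x**2 + 8*x + 4 and u'(x)^2 = 16*x**6 - 72*x**5 + 33*x**4 + 92*x**3 + 72*x**2 + 24*x + 4.
Integrate each monomial from 0 to 1 using ∫_0^1 c·x^n dx = c·1^(n+1)/(n+1):
  ∫_0^1 u(x)^2 dx = ∫_0^1 (x^8 - 6*x^7 + 3*x^6 + 14*x^5 + 17*x^4 + 24*x^3 + 16*x^2 + 8*x + 4) dx. Term by term:
    ∫_0^1 x^8 dx = 1/9;  ∫_0^1 -6*x^7 dx = -3/4;  ∫_0^1 3*x^6 dx = 3/7;
    ∫_0^1 14*x^5 dx = 7/3;  ∫_0^1 17*x^4 dx = 17/5;  ∫_0^1 24*x^3 dx = 6;
    ∫_0^1 16*x^2 dx = 16/3;  ∫_0^1 8*x dx = 4;  ∫_0^1 4 dx = 4.
  Sum: 1/9 − 3/4 + 3/7 + 7/3 + 17/5 + 6 + 16/3 + 4 + 4 = 31319/1260.
  ∫_0^1 u'(x)^2 dx = ∫_0^1 (16*x^6 - 72*x^5 + 33*x^4 + 92*x^3 + 72*x^2 + 24*x + 4) dx. Term by term:
    ∫_0^1 16*x^6 dx = 16/7;  ∫_0^1 -72*x^5 dx = -12;  ∫_0^1 33*x^4 dx = 33/5;
    ∫_0^1 92*x^3 dx = 23;  ∫_0^1 72*x^2 dx = 24;  ∫_0^1 24*x dx = 12;
    ∫_0^1 4 dx = 4.
  Sum: 16/7 − 12 + 33/5 + 23 + 24 + 12 + 4 = 2096/35.
Adding: ||u||_{H^1}^2 = 31319/1260 + 2096/35 = 21355/252.


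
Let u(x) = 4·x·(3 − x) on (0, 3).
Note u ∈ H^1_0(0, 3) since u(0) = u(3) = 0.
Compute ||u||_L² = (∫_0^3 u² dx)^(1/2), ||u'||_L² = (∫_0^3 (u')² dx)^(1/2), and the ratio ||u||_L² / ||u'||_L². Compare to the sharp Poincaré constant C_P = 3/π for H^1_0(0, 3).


||u||_L² / ||u'||_L² = 3*sqrt(10)/10 < C_P = 3/π.

u(x) = 4·x·(3 − x), so u'(x) = 12 - 8*x.
u(x) = 4·x·(3 − x) vanishes at x = 0 and x = 3, so u ∈ H^1_0(0, 3). Differentiate via the product rule and integrate the resulting polynomials term by term.
  ∫_0^3 u² dx = ∫_0^3 (16*x^4 - 96*x^3 + 144*x^2) dx. Term by term:
    ∫_0^3 16*x^4 dx = 3888/5;  ∫_0^3 -96*x^3 dx = -1944;  ∫_0^3 144*x^2 dx = 1296.
  Sum: 3888/5 − 1944 + 1296 = 648/5.
  ∫_0^3 (u')² dx = ∫_0^3 (64*x^2 - 192*x + 144) dx. Term by term:
    ∫_0^3 64*x^2 dx = 576;  ∫_0^3 -192*x dx = -864;  ∫_0^3 144 dx = 432.
  Sum: 576 − 864 + 432 = 144.
∫_0^3 u² dx = 648/5, so ||u||_L² = 18*sqrt(10)/5.
∫_0^3 (u')² dx = 144, so ||u'||_L² = 12.
Ratio ||u||_L² / ||u'||_L² = 3*sqrt(10)/10.
Sharp Poincaré constant on H^1_0(0, 3) is C_P = L/π = 3/π, achieved by sin(π/3·x).
A polynomial bump cannot attain the sharp Poincaré constant (only the first sine eigenfunction does), so the ratio is strictly less than C_P, consistent with ||u||_L² ≤ C_P ||u'||_L².


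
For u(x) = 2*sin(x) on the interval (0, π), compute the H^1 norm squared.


||u||_{H^1(0,π)}^2 = 4*π

u'(x) = 2*cos(x).
Expand u² and (u')² and integrate term by term on (0, π), using: for integers n ≥ 1, ∫_0^π sin²(nx) dx = ∫_0^π cos²(nx) dx = π/2; for n ≠ n', ∫_0^π sin(nx)sin(n'x) dx = ∫_0^π cos(nx)cos(n'x) dx = 0; and by product-to-sum, ∫_0^π sin(nx)cos(n'x) dx = ½∫_0^π [sin((n+n')x) + sin((n−n')x)] dx, which is 0 when n+n' is even and 2n/(n²−n'²) when n+n' is odd (it need not vanish on (0, π)).
  u² squared terms: (2)²·∫sin(x)² dx = 4·π/2 = 2*π.
  So ∫_0^π u² dx = 2*π.
  (u')² squared terms: (2)²·∫cos(x)² dx = 4·π/2 = 2*π.
  So ∫_0^π (u')² dx = 2*π.
||u||_{H^1}^2 = (2*π) + (2*π) = 4*π.


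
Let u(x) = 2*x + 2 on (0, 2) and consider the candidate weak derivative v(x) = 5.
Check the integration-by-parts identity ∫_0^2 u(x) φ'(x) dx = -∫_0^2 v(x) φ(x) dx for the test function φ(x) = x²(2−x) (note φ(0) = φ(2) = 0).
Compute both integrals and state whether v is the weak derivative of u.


LHS = -8/3, RHS = -20/3. No, v is not the weak derivative of u.

u(x) = 2*x + 2, classical derivative u'(x) = 2.
φ(x) = x²(2−x), so φ'(x) = x*(4 - 3*x).
Note φ(0) = φ(2) = 0, so the boundary term u·φ vanishes.
LHS = ∫_0^2 u(x) φ'(x) dx = ∫_0^2 (-6*x^3 + 2*x^2 + 8*x) dx. Term by term:
  ∫_0^2 -6*x^3 dx = -24;  ∫_0^2 2*x^2 dx = 16/3;  ∫_0^2 8*x dx = 16.
Sum: -24 + 16/3 + 16 = -8/3.
So LHS = -8/3.
∫_0^2 v(x) φ(x) dx = ∫_0^2 (-5*x^3 + 10*x^2) dx. Term by term:
  ∫_0^2 -5*x^3 dx = -20;  ∫_0^2 10*x^2 dx = 80/3.
Sum: -20 + 80/3 = 20/3.
So RHS = -∫_0^2 v(x) φ(x) dx = -20/3.
LHS − RHS = 4 ≠ 0, so the identity fails.
(For a valid weak derivative the identity must hold for EVERY test function, in particular this one. The failure shows v is NOT the weak derivative of u.)
Correct weak derivative would be u'(x) = 2.


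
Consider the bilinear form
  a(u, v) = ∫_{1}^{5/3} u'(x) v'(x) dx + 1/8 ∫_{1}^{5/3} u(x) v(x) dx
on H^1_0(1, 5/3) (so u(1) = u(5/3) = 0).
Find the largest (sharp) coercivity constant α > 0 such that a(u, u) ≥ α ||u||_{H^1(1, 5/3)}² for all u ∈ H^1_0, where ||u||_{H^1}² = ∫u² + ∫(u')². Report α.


α = (1 + 18*π^2)/(2*(4 + 9*π^2))

Coercivity of a(·,·) on H^1_0(1, 5/3) means a(u, u) ≥ α ||u||_{H^1}² for every u ∈ H^1_0.
The interval has length L = 2/3, and Poincaré/coercivity depend only on L. Here a(u, u) = ∫(u')² + (1/8)·∫u².
Here 0 < c = 1/8 < 1. The condition a(u,u) ≥ α||u||_{H^1}² reads (1−α)∫(u')² ≥ (α−c)∫u². Any admissible α is ≤ 1 (rapidly oscillating u have ∫u²/∫(u')² → 0), and α = 1 would force 0 ≥ (1−c)∫u², impossible since c < 1; so 1−α > 0. By the sharp Poincaré inequality on H^1_0 of an interval of length L, ∫(u')² ≥ (π/L)²∫u² with equality for the first sine mode sin(π(x−x₀)/L) (x₀ the left endpoint), so the inequality holds for all u iff (1−α)(π/L)² ≥ α − c, i.e. α ≤ ((π/L)² + c)/((π/L)² + 1) = (1 + c(L/π)²)/(1 + (L/π)²). With (π/L)² = 9*π^2/4 and c = 1/8, the largest admissible constant is α = ((π/L)² + c)/((π/L)² + 1).
Simplifying, α = (1 + 18*π^2)/(2*(4 + 9*π^2)).
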